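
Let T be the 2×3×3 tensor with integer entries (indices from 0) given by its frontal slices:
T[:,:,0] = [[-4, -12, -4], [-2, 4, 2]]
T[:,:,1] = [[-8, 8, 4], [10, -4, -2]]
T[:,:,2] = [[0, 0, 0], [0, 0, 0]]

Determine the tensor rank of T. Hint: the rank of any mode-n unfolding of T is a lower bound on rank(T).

3

Lower bound: the mode-2 unfolding of T (rows indexed by j, columns by (i,k) = (0,0), (0,1), (0,2), (1,0), (1,1), (1,2)) is [[-4, -8, 0, -2, 10, 0], [-12, 8, 0, 4, -4, 0], [-4, 4, 0, 2, -2, 0]].
There the 3×3 minor on rows j ∈ {0, 1, 2}, columns (i,k) ∈ {(0,0), (0,1), (1,0)} is det [[-4, -8, -2], [-12, 8, 4], [-4, 4, 2]] = -32 ≠ 0, so this unfolding has rank ≥ 3; CP rank is at least every unfolding rank, so rank(T) ≥ 3. (Flattening ranks never certify an upper bound on CP rank; for that we must actually write T with 3 rank-1 terms.)
Upper bound: T is a sum of 3 rank-1 terms, T = (1, -2) ⊗ (1, 0, 0) ⊗ (0, -4, 0) + (1, 0) ⊗ (2, 1, 0) ⊗ (-4, 0, 0) + (2, -1) ⊗ (1, -2, -1) ⊗ (2, -2, 0) (one valid choice — decompositions are not unique — normalised so each a, b is primitive with positive first nonzero entry; check it by expanding all entries), so rank(T) ≤ 3.
These bounds meet, so rank(T) = 3.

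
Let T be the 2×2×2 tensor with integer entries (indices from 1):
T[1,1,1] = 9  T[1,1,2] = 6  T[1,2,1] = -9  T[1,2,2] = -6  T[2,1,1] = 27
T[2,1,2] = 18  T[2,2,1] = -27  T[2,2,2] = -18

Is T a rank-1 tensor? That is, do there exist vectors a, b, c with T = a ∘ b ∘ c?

Yes

If T = a ∘ b ∘ c then every fibre of T is a multiple of the corresponding factor, so read the factors off the fibres through the nonzero entry T[1,1,1] = 9.
The mode-1 fibre T[:,1,1] = [9, 27] gives a = [1, 3] (primitive direction); the mode-2 fibre T[1,:,1] = [9, -9] gives b = [1, -1]; then c[k] = T[1,1,k] / (a[1]·b[1]) = [9, 6] / 1 = [9, 6].
Expanding [1, 3] ∘ [1, -1] ∘ [9, 6] reproduces all 8 entries of T, so T = [1, 3] ∘ [1, -1] ∘ [9, 6] and rank(T) ≤ 1.
Equivalently every frontal slice T[:,:,k] is c[k] times the rank-1 matrix [1, 3] ∘ [1, -1]. So T has rank 1 (it is nonzero).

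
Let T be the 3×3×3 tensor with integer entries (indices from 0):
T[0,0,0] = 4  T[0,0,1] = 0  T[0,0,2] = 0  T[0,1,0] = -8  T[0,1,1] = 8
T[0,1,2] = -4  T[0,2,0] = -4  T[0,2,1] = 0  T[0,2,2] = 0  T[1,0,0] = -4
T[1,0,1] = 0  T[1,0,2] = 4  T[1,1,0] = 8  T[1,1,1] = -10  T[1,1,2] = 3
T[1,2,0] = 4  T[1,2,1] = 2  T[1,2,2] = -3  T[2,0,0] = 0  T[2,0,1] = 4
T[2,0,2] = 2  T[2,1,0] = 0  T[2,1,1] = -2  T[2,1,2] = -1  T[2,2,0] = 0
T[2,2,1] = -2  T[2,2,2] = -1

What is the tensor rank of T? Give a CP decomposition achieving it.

Lower bound: in the mode-2 unfolding of T (rows indexed by j, columns by (i,k)) the 3×3 minor on rows j ∈ {0, 1, 2}, columns (i,k) ∈ {(0,0), (0,1), (1,1)} is det [[4, 0, 0], [-8, 8, -10], [-4, 0, 2]] = 64 ≠ 0, so that unfolding has rank ≥ 3 and hence rank(T) ≥ 3 (CP rank is at least every unfolding rank, though it can be larger).
Upper bound: T is a sum of 3 rank-1 terms, T = [0, 1, 1] ⊗ [2, -1, -1] ⊗ [0, 2, 1] + [1, -2, 0] ⊗ [1, 0, -1] ⊗ [0, 4, -2] + [1, -1, 0] ⊗ [1, -2, -1] ⊗ [4, -4, 2] (written with every a and b primitive with positive leading entry and the scale carried by c; CP decompositions are not unique, and this one is verified by expanding entrywise), so rank(T) ≤ 3.
These bounds meet, so rank(T) = 3.

rank(T) = 3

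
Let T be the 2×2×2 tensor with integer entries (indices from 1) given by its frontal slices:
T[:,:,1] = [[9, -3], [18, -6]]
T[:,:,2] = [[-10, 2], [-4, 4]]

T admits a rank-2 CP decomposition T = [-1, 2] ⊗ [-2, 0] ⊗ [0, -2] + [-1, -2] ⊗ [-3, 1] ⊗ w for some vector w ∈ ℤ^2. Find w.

w = [3, -2]

Subtract the known terms from T to get the rank-1 residual R = [-1, -2] ⊗ [-3, 1] ⊗ w, so R[i,j,k] = a[i]·b[j]·w[k]. Pick indices with nonzero a[1]·b[1] = (-1)·(-3) = 3. Only the fibre through (1,1,·) is needed: R[1,1,:] = T[1,1,:] − Σₗ aₗ[1]bₗ[1]cₗ = [9, -10] − (-1)·(-2)·[0, -2] = [9, -6]. Then w[k] = R[1,1,k] / 3 for each k, giving w = [9, -6] / 3 = [3, -2].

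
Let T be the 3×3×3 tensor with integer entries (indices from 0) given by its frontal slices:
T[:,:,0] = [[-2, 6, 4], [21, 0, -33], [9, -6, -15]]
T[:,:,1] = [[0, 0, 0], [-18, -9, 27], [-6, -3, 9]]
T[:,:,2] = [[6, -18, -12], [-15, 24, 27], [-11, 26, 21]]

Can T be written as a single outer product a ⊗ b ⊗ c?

No

The mode-1 unfolding of T (rows indexed by i, columns by (j,k) = (0,0), (0,1), (0,2), (1,0), (1,1), (1,2), (2,0), (2,1), (2,2)) is [[-2, 0, 6, 6, 0, -18, 4, 0, -12], [21, -18, -15, 0, -9, 24, -33, 27, 27], [9, -6, -11, -6, -3, 26, -15, 9, 21]].
There the 2×2 minor on rows i ∈ {0, 1}, columns (j,k) ∈ {(0,0), (0,1)} is det [[-2, 0], [21, -18]] = 36 ≠ 0, so this unfolding has rank ≥ 2; CP rank is at least every unfolding rank, so rank(T) ≥ 2.
In particular rank(T) ≥ 2 > 1, so T is not rank-1.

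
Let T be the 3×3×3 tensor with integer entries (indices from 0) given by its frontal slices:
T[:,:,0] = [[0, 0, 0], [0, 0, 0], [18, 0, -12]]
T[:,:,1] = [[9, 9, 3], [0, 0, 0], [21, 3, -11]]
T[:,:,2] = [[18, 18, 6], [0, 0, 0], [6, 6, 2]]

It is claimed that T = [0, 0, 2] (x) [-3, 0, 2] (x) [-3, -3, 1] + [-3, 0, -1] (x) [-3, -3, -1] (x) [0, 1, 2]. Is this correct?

No

Reconstruct entry (2,0,2) from the claimed factors: Σₗ aₗ[2]bₗ[0]cₗ[2] = (2)·(-3)·(1) + (-1)·(-3)·(2) = 0, but T[2,0,2] = 6. The claim is false.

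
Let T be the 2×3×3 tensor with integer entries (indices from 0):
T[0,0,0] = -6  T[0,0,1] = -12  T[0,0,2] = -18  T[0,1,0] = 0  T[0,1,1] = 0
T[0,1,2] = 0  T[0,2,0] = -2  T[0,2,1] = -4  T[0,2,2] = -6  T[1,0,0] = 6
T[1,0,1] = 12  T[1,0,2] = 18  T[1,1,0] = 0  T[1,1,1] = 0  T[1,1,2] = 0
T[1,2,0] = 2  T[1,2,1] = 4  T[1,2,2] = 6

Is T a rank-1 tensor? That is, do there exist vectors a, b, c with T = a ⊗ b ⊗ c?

Yes

If T = a ⊗ b ⊗ c then every fibre of T is a multiple of the corresponding factor, so read the factors off the fibres through the nonzero entry T[0,0,0] = -6.
The mode-1 fibre T[:,0,0] = [-6, 6] gives a = (1, -1) (primitive direction); the mode-2 fibre T[0,:,0] = [-6, 0, -2] gives b = (3, 0, 1); then c[k] = T[0,0,k] / (a[0]·b[0]) = [-6, -12, -18] / 3 = (-2, -4, -6).
Expanding (1, -1) ⊗ (3, 0, 1) ⊗ (-2, -4, -6) reproduces all 18 entries of T, so T = (1, -1) ⊗ (3, 0, 1) ⊗ (-2, -4, -6) and rank(T) ≤ 1.
Equivalently every frontal slice T[:,:,k] is c[k] times the rank-1 matrix (1, -1) ⊗ (3, 0, 1). So T has rank 1 (it is nonzero).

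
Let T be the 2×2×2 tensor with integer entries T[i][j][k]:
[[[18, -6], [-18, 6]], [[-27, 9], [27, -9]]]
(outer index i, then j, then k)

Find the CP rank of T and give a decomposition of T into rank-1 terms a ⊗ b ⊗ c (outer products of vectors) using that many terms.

rank(T) = 1

Lower bound: T ≠ 0 (e.g. T[0,0,0] = 18), so rank(T) ≥ 1.
Upper bound: if T = a ⊗ b ⊗ c then every fibre of T is a multiple of the corresponding factor, so read the factors off the fibres through the nonzero entry T[0,0,0] = 18.
The mode-1 fibre T[:,0,0] = [18, -27] gives a = [2, -3] (primitive direction); the mode-2 fibre T[0,:,0] = [18, -18] gives b = [1, -1]; then c[k] = T[0,0,k] / (a[0]·b[0]) = [18, -6] / 2 = [9, -3].
Expanding [2, -3] ⊗ [1, -1] ⊗ [9, -3] reproduces all 8 entries of T, so T = [2, -3] ⊗ [1, -1] ⊗ [9, -3] and rank(T) ≤ 1.
These bounds meet, so rank(T) = 1.
Check entry T[1,0,1] = 9: (-3)·(1)·(-3) = 9.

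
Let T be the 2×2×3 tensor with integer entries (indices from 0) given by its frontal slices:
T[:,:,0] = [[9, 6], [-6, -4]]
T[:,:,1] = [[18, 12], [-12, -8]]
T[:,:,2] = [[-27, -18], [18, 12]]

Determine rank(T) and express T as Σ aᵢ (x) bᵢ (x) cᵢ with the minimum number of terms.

rank(T) = 1

Lower bound: T ≠ 0 (e.g. T[0,0,0] = 9), so rank(T) ≥ 1.
Upper bound: if T = a (x) b (x) c then every fibre of T is a multiple of the corresponding factor, so read the factors off the fibres through the nonzero entry T[0,0,0] = 9.
The mode-1 fibre T[:,0,0] = [9, -6] gives a = (3, -2) (primitive direction); the mode-2 fibre T[0,:,0] = [9, 6] gives b = (3, 2); then c[k] = T[0,0,k] / (a[0]·b[0]) = [9, 18, -27] / 9 = (1, 2, -3).
Expanding (3, -2) (x) (3, 2) (x) (1, 2, -3) reproduces all 12 entries of T, so T = (3, -2) (x) (3, 2) (x) (1, 2, -3) and rank(T) ≤ 1.
These bounds meet, so rank(T) = 1.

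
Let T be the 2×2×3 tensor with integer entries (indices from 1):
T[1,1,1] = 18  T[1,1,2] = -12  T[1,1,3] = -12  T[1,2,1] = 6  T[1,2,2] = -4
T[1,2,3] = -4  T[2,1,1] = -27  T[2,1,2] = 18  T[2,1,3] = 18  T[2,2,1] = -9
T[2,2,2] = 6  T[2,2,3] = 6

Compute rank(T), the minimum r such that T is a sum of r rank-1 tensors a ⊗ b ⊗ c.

1

Lower bound: T ≠ 0 (e.g. T[1,1,1] = 18), so rank(T) ≥ 1.
Upper bound: if T = a ⊗ b ⊗ c then every fibre of T is a multiple of the corresponding factor, so read the factors off the fibres through the nonzero entry T[1,1,1] = 18.
The mode-1 fibre T[:,1,1] = [18, -27] gives a = [2, -3] (primitive direction); the mode-2 fibre T[1,:,1] = [18, 6] gives b = [3, 1]; then c[k] = T[1,1,k] / (a[1]·b[1]) = [18, -12, -12] / 6 = [3, -2, -2].
Expanding [2, -3] ⊗ [3, 1] ⊗ [3, -2, -2] reproduces all 12 entries of T, so T = [2, -3] ⊗ [3, 1] ⊗ [3, -2, -2] and rank(T) ≤ 1.
These bounds meet, so rank(T) = 1.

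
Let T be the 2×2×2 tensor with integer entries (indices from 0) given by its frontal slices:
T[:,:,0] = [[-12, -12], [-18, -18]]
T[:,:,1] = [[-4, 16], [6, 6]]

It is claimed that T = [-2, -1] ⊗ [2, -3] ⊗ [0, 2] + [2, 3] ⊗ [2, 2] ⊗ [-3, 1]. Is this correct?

No

Reconstruct entry (1,0,1) from the claimed factors: Σₗ aₗ[1]bₗ[0]cₗ[1] = (-1)·(2)·(2) + (3)·(2)·(1) = 2, but T[1,0,1] = 6. The claim is false.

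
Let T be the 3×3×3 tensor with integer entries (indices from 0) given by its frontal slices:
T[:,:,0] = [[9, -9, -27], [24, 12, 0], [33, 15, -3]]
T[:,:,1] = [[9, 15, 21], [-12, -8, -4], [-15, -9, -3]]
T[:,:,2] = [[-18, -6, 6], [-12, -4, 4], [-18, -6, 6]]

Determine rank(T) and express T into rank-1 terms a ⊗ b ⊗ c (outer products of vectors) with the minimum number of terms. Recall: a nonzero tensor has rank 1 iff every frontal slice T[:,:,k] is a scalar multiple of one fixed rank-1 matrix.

rank(T) = 2

Lower bound: the mode-1 unfolding of T (rows indexed by i, columns by (j,k) = (0,0), (0,1), (0,2), (1,0), (1,1), (1,2), (2,0), (2,1), (2,2)) is [[9, 9, -18, -9, 15, -6, -27, 21, 6], [24, -12, -12, 12, -8, -4, 0, -4, 4], [33, -15, -18, 15, -9, -6, -3, -3, 6]].
There the 2×2 minor on rows i ∈ {0, 1}, columns (j,k) ∈ {(0,0), (0,1)} is det [[9, 9], [24, -12]] = -324 ≠ 0, so this unfolding has rank ≥ 2; CP rank is at least every unfolding rank, so rank(T) ≥ 2. (This is only a lower bound: in general the CP rank may exceed every unfolding rank, so we still need to exhibit 2 rank-1 terms summing to T.)
Upper bound — finding two terms. Write S_k = T[:,:,k] for the frontal slices: S₀ = [[9, -9, -27], [24, 12, 0], [33, 15, -3]], S₁ = [[9, 15, 21], [-12, -8, -4], [-15, -9, -3]], S₂ = [[-18, -6, 6], [-12, -4, 4], [-18, -6, 6]].
If T = a₁ ⊗ b₁ ⊗ c₁ + a₂ ⊗ b₂ ⊗ c₂ then each S_k = c₁[k]·a₁b₁ᵀ + c₂[k]·a₂b₂ᵀ. S₀ and S₁ are linearly independent, so a₁b₁ᵀ and a₂b₂ᵀ must span the same plane of matrices: they are the rank-1 matrices of the form x·S₀ + y·S₁.
The 2×2 minor of x·S₀ + y·S₁ on rows {0,1}, columns {0,1} is 324·x² − 432·xy + 108·y² = 108·(3·x − y)(x − y), vanishing at (x:y) = (1:3) and (1:1).
M₁ = S₀ + 3·S₁ = [[36, 36, 36], [-12, -12, -12], [-12, -12, -12]] = 12·[3, -1, -1][1, 1, 1]ᵀ and M₂ = S₀ + S₁ = [[18, 6, -6], [12, 4, -4], [18, 6, -6]] = 2·[3, 2, 3][3, 1, -1]ᵀ, so take a₁ = [3, -1, -1], b₁ = [1, 1, 1], a₂ = [3, 2, 3], b₂ = [3, 1, -1].
Each slice is an integer combination of E₁ = a₁b₁ᵀ and E₂ = a₂b₂ᵀ: S₀ = −6·E₁ + 3·E₂, S₁ = 6·E₁ − E₂, S₂ = −2·E₂; reading off coefficients, c₁ = [-6, 6, 0] and c₂ = [3, -1, -2].
Hence T = [3, -1, -1] ⊗ [1, 1, 1] ⊗ [-6, 6, 0] + [3, 2, 3] ⊗ [3, 1, -1] ⊗ [3, -1, -2], so rank(T) ≤ 2.
These bounds meet, so rank(T) = 2.
Check entry T[2,2,2] = 6: (-1)·(1)·(0) + (3)·(-1)·(-2) = 6.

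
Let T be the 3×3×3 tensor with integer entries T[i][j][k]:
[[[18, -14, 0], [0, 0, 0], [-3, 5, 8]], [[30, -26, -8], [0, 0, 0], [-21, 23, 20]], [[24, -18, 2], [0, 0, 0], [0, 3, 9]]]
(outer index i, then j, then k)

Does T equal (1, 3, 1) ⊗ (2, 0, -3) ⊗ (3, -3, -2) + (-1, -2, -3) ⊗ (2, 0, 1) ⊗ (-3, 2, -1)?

No

Reconstruct entry (0,0,0) from the claimed factors: Σₗ aₗ[0]bₗ[0]cₗ[0] = (1)·(2)·(3) + (-1)·(2)·(-3) = 12, but T[0,0,0] = 18. The claim is false.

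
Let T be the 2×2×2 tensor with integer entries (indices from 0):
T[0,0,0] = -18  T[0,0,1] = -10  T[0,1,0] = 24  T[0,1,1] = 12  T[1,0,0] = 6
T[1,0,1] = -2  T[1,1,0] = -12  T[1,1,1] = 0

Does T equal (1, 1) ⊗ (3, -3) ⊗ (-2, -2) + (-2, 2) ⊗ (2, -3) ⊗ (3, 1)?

Yes

Reconstruct entrywise from the claimed factors. For example, T[1,0,1] = -2 and Σₗ aₗ[1]bₗ[0]cₗ[1] = (1)·(3)·(-2) + (2)·(2)·(1) = -2; checking all 8 entries, every one matches. The claim holds.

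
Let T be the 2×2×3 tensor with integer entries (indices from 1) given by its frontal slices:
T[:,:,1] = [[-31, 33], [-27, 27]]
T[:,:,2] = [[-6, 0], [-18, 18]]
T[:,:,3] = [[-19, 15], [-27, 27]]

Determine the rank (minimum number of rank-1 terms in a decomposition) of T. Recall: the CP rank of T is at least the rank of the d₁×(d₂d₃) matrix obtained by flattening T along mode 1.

2

Lower bound: the mode-2 unfolding of T (rows indexed by j, columns by (i,k) = (1,1), (1,2), (1,3), (2,1), (2,2), (2,3)) is [[-31, -6, -19, -27, -18, -27], [33, 0, 15, 27, 18, 27]].
There the 2×2 minor on rows j ∈ {1, 2}, columns (i,k) ∈ {(1,1), (1,2)} is det [[-31, -6], [33, 0]] = 198 ≠ 0, so this unfolding has rank ≥ 2; CP rank is at least every unfolding rank, so rank(T) ≥ 2. (This is only a lower bound: in general the CP rank may exceed every unfolding rank, so we still need to exhibit 2 rank-1 terms summing to T.)
Upper bound — finding two terms. Write S_k = T[:,:,k] for the frontal slices: S₁ = [[-31, 33], [-27, 27]], S₂ = [[-6, 0], [-18, 18]], S₃ = [[-19, 15], [-27, 27]].
If T = a₁ ⊗ b₁ ⊗ c₁ + a₂ ⊗ b₂ ⊗ c₂ then each S_k = c₁[k]·a₁b₁ᵀ + c₂[k]·a₂b₂ᵀ. S₁ and S₂ are linearly independent, so a₁b₁ᵀ and a₂b₂ᵀ must span the same plane of matrices: they are the rank-1 matrices of the form x·S₁ + y·S₂.
det(x·S₁ + y·S₂) is 54·x² − 126·xy − 108·y² = 18·(x − 3·y)(3·x + 2·y), vanishing at (x:y) = (3:1) and (2:-3).
M₁ = 3·S₁ + S₂ = [[-99, 99], [-99, 99]] = (-99)·(1, 1)(1, -1)ᵀ and M₂ = 2·S₁ − 3·S₂ = [[-44, 66], [0, 0]] = (-22)·(1, 0)(2, -3)ᵀ, so take a₁ = (1, 1), b₁ = (1, -1), a₂ = (1, 0), b₂ = (2, -3).
Each slice is an integer combination of E₁ = a₁b₁ᵀ and E₂ = a₂b₂ᵀ: S₁ = −27·E₁ − 2·E₂, S₂ = −18·E₁ + 6·E₂, S₃ = −27·E₁ + 4·E₂; reading off coefficients, c₁ = (-27, -18, -27) and c₂ = (-2, 6, 4).
Hence T = (1, 1) ⊗ (1, -1) ⊗ (-27, -18, -27) + (1, 0) ⊗ (2, -3) ⊗ (-2, 6, 4), so rank(T) ≤ 2.
These bounds meet, so rank(T) = 2.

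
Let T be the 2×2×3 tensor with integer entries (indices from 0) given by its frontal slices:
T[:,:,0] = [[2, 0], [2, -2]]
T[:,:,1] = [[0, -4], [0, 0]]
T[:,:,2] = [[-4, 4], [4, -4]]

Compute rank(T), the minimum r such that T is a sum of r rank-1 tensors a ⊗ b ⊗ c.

3

Lower bound: in the mode-3 unfolding of T (rows indexed by k, columns by (i,j)) the 3×3 minor on rows k ∈ {0, 1, 2}, columns (i,j) ∈ {(0,0), (0,1), (1,0)} is det [[2, 0, 2], [0, -4, 0], [-4, 4, 4]] = -64 ≠ 0, so that unfolding has rank ≥ 3 and hence rank(T) ≥ 3 (CP rank is at least every unfolding rank, though it can be larger).
Upper bound: T is a sum of 3 rank-1 terms, T = [0, 1] ⊗ [1, -1] ⊗ [2, 0, 4] + [1, 0] ⊗ [1, -1] ⊗ [0, 4, -4] + [1, 0] ⊗ [1, 0] ⊗ [2, -4, 0] (one valid choice — decompositions are not unique — normalised so each a, b is primitive with positive first nonzero entry; check it by expanding all entries), so rank(T) ≤ 3.
These bounds meet, so rank(T) = 3.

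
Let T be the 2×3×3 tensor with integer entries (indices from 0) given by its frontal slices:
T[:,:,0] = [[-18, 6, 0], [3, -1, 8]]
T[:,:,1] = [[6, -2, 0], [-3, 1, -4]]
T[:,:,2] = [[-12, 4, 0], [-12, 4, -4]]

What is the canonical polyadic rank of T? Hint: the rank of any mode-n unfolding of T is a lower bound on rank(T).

Lower bound: in the mode-1 unfolding of T (rows indexed by i, columns by (j,k)) the 2×2 minor on rows i ∈ {0, 1}, columns (j,k) ∈ {(0,0), (0,1)} is det [[-18, 6], [3, -3]] = 36 ≠ 0, so that unfolding has rank ≥ 2 and hence rank(T) ≥ 2 (CP rank is at least every unfolding rank, though it can be larger).
Upper bound: with S_k = T[:,:,k], the two rank-1 terms a₁b₁ᵀ, a₂b₂ᵀ are the rank-1 members of the pencil x·S₀ + y·S₁.
The 2×2 minor of x·S₀ + y·S₁ on rows {0,1}, columns {0,2} is −144·x² + 120·xy − 24·y² = (-24)·(3·x − y)(2·x − y), vanishing at (x:y) = (1:3) and (1:2).
M₁ = S₀ + 3·S₁ = [[0, 0, 0], [-6, 2, -4]] = (-2)·[0, 1][3, -1, 2]ᵀ and M₂ = S₀ + 2·S₁ = [[-6, 2, 0], [-3, 1, 0]] = −[2, 1][3, -1, 0]ᵀ, so take a₁ = [0, 1], b₁ = [3, -1, 2], a₂ = [2, 1], b₂ = [3, -1, 0].
Each slice is an integer combination of E₁ = a₁b₁ᵀ and E₂ = a₂b₂ᵀ: S₀ = 4·E₁ − 3·E₂, S₁ = −2·E₁ + E₂, S₂ = −2·E₁ − 2·E₂; reading off coefficients, c₁ = [4, -2, -2] and c₂ = [-3, 1, -2].
Hence T = [0, 1] ⊗ [3, -1, 2] ⊗ [4, -2, -2] + [2, 1] ⊗ [3, -1, 0] ⊗ [-3, 1, -2], so rank(T) ≤ 2.
These bounds meet, so rank(T) = 2.

2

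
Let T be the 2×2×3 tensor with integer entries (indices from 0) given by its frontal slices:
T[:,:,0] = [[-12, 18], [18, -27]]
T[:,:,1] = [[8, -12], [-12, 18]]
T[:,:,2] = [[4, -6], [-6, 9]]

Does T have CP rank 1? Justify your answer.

Yes

If T = a (x) b (x) c then every fibre of T is a multiple of the corresponding factor, so read the factors off the fibres through the nonzero entry T[0,0,0] = -12.
The mode-1 fibre T[:,0,0] = [-12, 18] gives a = (2, -3) (primitive direction); the mode-2 fibre T[0,:,0] = [-12, 18] gives b = (2, -3); then c[k] = T[0,0,k] / (a[0]·b[0]) = [-12, 8, 4] / 4 = (-3, 2, 1).
Expanding (2, -3) (x) (2, -3) (x) (-3, 2, 1) reproduces all 12 entries of T, so T = (2, -3) (x) (2, -3) (x) (-3, 2, 1) and rank(T) ≤ 1.
Equivalently every frontal slice T[:,:,k] is c[k] times the rank-1 matrix (2, -3) (x) (2, -3). So T has rank 1 (it is nonzero).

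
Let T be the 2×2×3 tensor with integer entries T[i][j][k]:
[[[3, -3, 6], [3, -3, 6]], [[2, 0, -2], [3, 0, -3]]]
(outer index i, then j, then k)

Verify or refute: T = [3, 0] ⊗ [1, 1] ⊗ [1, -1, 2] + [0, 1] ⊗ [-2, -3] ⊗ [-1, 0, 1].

Yes

Reconstruct entrywise from the claimed factors. For example, T[0,1,2] = 6 and Σₗ aₗ[0]bₗ[1]cₗ[2] = (3)·(1)·(2) + (0)·(-3)·(1) = 6; checking all 12 entries, every one matches. The claim holds.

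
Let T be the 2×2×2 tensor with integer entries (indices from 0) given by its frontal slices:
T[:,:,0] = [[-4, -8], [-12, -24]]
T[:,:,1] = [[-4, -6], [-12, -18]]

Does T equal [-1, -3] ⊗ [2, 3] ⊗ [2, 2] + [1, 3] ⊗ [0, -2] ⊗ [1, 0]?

Yes

Reconstruct entrywise from the claimed factors. For example, T[0,1,0] = -8 and Σₗ aₗ[0]bₗ[1]cₗ[0] = (-1)·(3)·(2) + (1)·(-2)·(1) = -8; checking all 8 entries, every one matches. The claim holds.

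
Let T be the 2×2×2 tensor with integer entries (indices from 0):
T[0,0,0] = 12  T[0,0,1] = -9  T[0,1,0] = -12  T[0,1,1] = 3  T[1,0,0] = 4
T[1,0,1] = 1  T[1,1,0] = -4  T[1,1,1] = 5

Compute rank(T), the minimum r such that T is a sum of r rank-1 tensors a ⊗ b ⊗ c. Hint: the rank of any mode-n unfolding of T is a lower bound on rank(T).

2

Lower bound: the mode-2 unfolding of T (rows indexed by j, columns by (i,k) = (0,0), (0,1), (1,0), (1,1)) is [[12, -9, 4, 1], [-12, 3, -4, 5]].
There the 2×2 minor on rows j ∈ {0, 1}, columns (i,k) ∈ {(0,0), (0,1)} is det [[12, -9], [-12, 3]] = -72 ≠ 0, so this unfolding has rank ≥ 2; CP rank is at least every unfolding rank, so rank(T) ≥ 2. (Unfolding ranks only ever bound the CP rank from below — rank(T) can be strictly larger than all of them — so the matching upper bound has to come from an explicit 2-term decomposition.)
Upper bound — finding two terms. Write S_k = T[:,:,k] for the frontal slices: S₀ = [[12, -12], [4, -4]], S₁ = [[-9, 3], [1, 5]].
If T = a₁ ⊗ b₁ ⊗ c₁ + a₂ ⊗ b₂ ⊗ c₂ then each S_k = c₁[k]·a₁b₁ᵀ + c₂[k]·a₂b₂ᵀ. S₀ and S₁ are linearly independent, so a₁b₁ᵀ and a₂b₂ᵀ must span the same plane of matrices: they are the rank-1 matrices of the form x·S₀ + y·S₁.
det(x·S₀ + y·S₁) is 96·xy − 48·y² = 48·(2·x − y)(y), vanishing at (x:y) = (1:2) and (1:0).
M₁ = S₀ + 2·S₁ = [[-6, -6], [6, 6]] = (-6)·[1, -1][1, 1]ᵀ and M₂ = S₀ = [[12, -12], [4, -4]] = 4·[3, 1][1, -1]ᵀ, so take a₁ = [1, -1], b₁ = [1, 1], a₂ = [3, 1], b₂ = [1, -1].
Each slice is an integer combination of E₁ = a₁b₁ᵀ and E₂ = a₂b₂ᵀ: S₀ = 4·E₂, S₁ = −3·E₁ − 2·E₂; reading off coefficients, c₁ = [0, -3] and c₂ = [4, -2].
Hence T = [1, -1] ⊗ [1, 1] ⊗ [0, -3] + [3, 1] ⊗ [1, -1] ⊗ [4, -2], so rank(T) ≤ 2.
These bounds meet, so rank(T) = 2.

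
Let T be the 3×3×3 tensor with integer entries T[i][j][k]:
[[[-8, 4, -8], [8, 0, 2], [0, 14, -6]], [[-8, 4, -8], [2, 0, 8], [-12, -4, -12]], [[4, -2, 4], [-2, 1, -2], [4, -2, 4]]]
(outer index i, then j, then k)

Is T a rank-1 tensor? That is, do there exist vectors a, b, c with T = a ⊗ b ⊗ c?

No

The mode-1 unfolding of T (rows indexed by i, columns by (j,k) = (0,0), (0,1), (0,2), (1,0), (1,1), (1,2), (2,0), (2,1), (2,2)) is [[-8, 4, -8, 8, 0, 2, 0, 14, -6], [-8, 4, -8, 2, 0, 8, -12, -4, -12], [4, -2, 4, -2, 1, -2, 4, -2, 4]].
There the 3×3 minor on rows i ∈ {0, 1, 2}, columns (j,k) ∈ {(0,0), (1,0), (1,1)} is det [[-8, 8, 0], [-8, 2, 0], [4, -2, 1]] = 48 ≠ 0, so this unfolding has rank ≥ 3; CP rank is at least every unfolding rank, so rank(T) ≥ 3.
In particular rank(T) ≥ 3 > 1, so T is not rank-1.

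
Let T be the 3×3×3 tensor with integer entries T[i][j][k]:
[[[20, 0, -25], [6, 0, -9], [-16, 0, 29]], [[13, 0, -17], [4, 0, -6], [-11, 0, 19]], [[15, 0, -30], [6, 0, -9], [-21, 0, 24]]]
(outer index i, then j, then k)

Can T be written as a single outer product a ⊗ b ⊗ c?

The mode-1 unfolding of T (rows indexed by i, columns by (j,k) = (0,0), (0,1), (0,2), (1,0), (1,1), (1,2), (2,0), (2,1), (2,2)) is [[20, 0, -25, 6, 0, -9, -16, 0, 29], [13, 0, -17, 4, 0, -6, -11, 0, 19], [15, 0, -30, 6, 0, -9, -21, 0, 24]].
There the 2×2 minor on rows i ∈ {0, 1}, columns (j,k) ∈ {(0,0), (0,2)} is det [[20, -25], [13, -17]] = -15 ≠ 0, so this unfolding has rank ≥ 2; CP rank is at least every unfolding rank, so rank(T) ≥ 2.
In particular rank(T) ≥ 2 > 1, so T is not rank-1.

No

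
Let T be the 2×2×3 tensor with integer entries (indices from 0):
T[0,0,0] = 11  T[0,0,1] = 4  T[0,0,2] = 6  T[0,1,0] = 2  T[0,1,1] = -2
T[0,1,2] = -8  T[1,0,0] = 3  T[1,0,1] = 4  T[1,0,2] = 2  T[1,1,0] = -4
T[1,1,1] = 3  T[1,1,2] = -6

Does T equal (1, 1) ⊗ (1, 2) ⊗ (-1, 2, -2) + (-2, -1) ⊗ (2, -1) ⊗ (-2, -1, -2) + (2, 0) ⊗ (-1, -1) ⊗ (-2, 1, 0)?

No

Reconstruct entry (0,1,0) from the claimed factors: Σₗ aₗ[0]bₗ[1]cₗ[0] = (1)·(2)·(-1) + (-2)·(-1)·(-2) + (2)·(-1)·(-2) = -2, but T[0,1,0] = 2. The claim is false.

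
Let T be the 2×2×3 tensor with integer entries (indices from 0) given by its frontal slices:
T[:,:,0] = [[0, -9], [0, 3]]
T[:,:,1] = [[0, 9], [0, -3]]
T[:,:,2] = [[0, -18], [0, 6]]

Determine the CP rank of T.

Lower bound: T ≠ 0 (e.g. T[0,1,0] = -9), so rank(T) ≥ 1.
Upper bound: if T = a (x) b (x) c then every fibre of T is a multiple of the corresponding factor, so read the factors off the fibres through the nonzero entry T[0,1,0] = -9.
The mode-1 fibre T[:,1,0] = [-9, 3] gives a = [3, -1] (primitive direction); the mode-2 fibre T[0,:,0] = [0, -9] gives b = [0, 1]; then c[k] = T[0,1,k] / (a[0]·b[1]) = [-9, 9, -18] / 3 = [-3, 3, -6].
Expanding [3, -1] (x) [0, 1] (x) [-3, 3, -6] reproduces all 12 entries of T, so T = [3, -1] (x) [0, 1] (x) [-3, 3, -6] and rank(T) ≤ 1.
These bounds meet, so rank(T) = 1.

1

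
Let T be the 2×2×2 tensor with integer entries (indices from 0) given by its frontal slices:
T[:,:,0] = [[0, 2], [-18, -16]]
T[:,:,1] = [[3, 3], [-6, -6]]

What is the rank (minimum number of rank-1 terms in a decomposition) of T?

Lower bound: the mode-1 unfolding of T (rows indexed by i, columns by (j,k) = (0,0), (0,1), (1,0), (1,1)) is [[0, 3, 2, 3], [-18, -6, -16, -6]].
There the 2×2 minor on rows i ∈ {0, 1}, columns (j,k) ∈ {(0,0), (0,1)} is det [[0, 3], [-18, -6]] = 54 ≠ 0, so this unfolding has rank ≥ 2; CP rank is at least every unfolding rank, so rank(T) ≥ 2. (This is only a lower bound: in general the CP rank may exceed every unfolding rank, so we still need to exhibit 2 rank-1 terms summing to T.)
Upper bound — finding two terms. Write S_k = T[:,:,k] for the frontal slices: S₀ = [[0, 2], [-18, -16]], S₁ = [[3, 3], [-6, -6]].
If T = a₁ ⊗ b₁ ⊗ c₁ + a₂ ⊗ b₂ ⊗ c₂ then each S_k = c₁[k]·a₁b₁ᵀ + c₂[k]·a₂b₂ᵀ. S₀ and S₁ are linearly independent, so a₁b₁ᵀ and a₂b₂ᵀ must span the same plane of matrices: they are the rank-1 matrices of the form x·S₀ + y·S₁.
det(x·S₀ + y·S₁) is 36·x² + 18·xy = 18·(2·x + y)(x), vanishing at (x:y) = (1:-2) and (0:1).
M₁ = S₀ − 2·S₁ = [[-6, -4], [-6, -4]] = (-2)·[1, 1][3, 2]ᵀ and M₂ = S₁ = [[3, 3], [-6, -6]] = 3·[1, -2][1, 1]ᵀ, so take a₁ = [1, 1], b₁ = [3, 2], a₂ = [1, -2], b₂ = [1, 1].
Each slice is an integer combination of E₁ = a₁b₁ᵀ and E₂ = a₂b₂ᵀ: S₀ = −2·E₁ + 6·E₂, S₁ = 3·E₂; reading off coefficients, c₁ = [-2, 0] and c₂ = [6, 3].
Hence T = [1, 1] ⊗ [3, 2] ⊗ [-2, 0] + [1, -2] ⊗ [1, 1] ⊗ [6, 3], so rank(T) ≤ 2.
These bounds meet, so rank(T) = 2.

2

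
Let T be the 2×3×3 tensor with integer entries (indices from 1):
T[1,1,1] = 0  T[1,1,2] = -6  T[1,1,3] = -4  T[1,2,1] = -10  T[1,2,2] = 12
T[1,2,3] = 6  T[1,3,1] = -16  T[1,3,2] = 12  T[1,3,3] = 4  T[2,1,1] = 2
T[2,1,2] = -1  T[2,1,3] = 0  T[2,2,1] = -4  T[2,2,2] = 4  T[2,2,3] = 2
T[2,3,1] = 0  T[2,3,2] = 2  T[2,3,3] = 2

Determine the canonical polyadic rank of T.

3

Lower bound: in the mode-2 unfolding of T (rows indexed by j, columns by (i,k)) the 3×3 minor on rows j ∈ {1, 2, 3}, columns (i,k) ∈ {(1,1), (1,2), (1,3)} is det [[0, -6, -4], [-10, 12, 6], [-16, 12, 4]] = 48 ≠ 0, so that unfolding has rank ≥ 3 and hence rank(T) ≥ 3 (CP rank is at least every unfolding rank, though it can be larger).
Upper bound: T is a sum of 3 rank-1 terms, T = (1, 0) ∘ (2, -1, 0) ∘ (2, -4, -2) + (2, -1) ∘ (1, 0, 2) ∘ (-2, 1, 0) + (2, 1) ∘ (0, 1, 1) ∘ (-4, 4, 2) (one valid choice — decompositions are not unique — normalised so each a, b is primitive with positive first nonzero entry; check it by expanding all entries), so rank(T) ≤ 3.
These bounds meet, so rank(T) = 3.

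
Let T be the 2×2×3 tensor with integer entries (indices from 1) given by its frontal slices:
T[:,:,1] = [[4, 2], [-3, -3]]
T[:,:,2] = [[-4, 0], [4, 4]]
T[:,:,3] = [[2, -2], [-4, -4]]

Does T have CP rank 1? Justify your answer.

The mode-3 unfolding of T (rows indexed by k, columns by (i,j) = (1,1), (1,2), (2,1), (2,2)) is [[4, 2, -3, -3], [-4, 0, 4, 4], [2, -2, -4, -4]].
There the 3×3 minor on rows k ∈ {1, 2, 3}, columns (i,j) ∈ {(1,1), (1,2), (2,1)} is det [[4, 2, -3], [-4, 0, 4], [2, -2, -4]] = -8 ≠ 0, so this unfolding has rank ≥ 3; CP rank is at least every unfolding rank, so rank(T) ≥ 3.
In particular rank(T) ≥ 3 > 1, so T is not rank-1.

No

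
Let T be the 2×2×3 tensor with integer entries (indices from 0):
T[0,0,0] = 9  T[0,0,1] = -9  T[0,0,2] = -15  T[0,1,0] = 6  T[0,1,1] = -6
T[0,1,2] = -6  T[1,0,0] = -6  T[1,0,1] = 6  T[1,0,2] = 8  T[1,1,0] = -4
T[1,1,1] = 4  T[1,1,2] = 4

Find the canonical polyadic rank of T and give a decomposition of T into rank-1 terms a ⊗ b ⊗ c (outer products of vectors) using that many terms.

Lower bound: the mode-3 unfolding of T (rows indexed by k, columns by (i,j) = (0,0), (0,1), (1,0), (1,1)) is [[9, 6, -6, -4], [-9, -6, 6, 4], [-15, -6, 8, 4]].
There the 2×2 minor on rows k ∈ {0, 2}, columns (i,j) ∈ {(0,0), (0,1)} is det [[9, 6], [-15, -6]] = 36 ≠ 0, so this unfolding has rank ≥ 2; CP rank is at least every unfolding rank, so rank(T) ≥ 2. (Flattening ranks never certify an upper bound on CP rank; for that we must actually write T with 2 rank-1 terms.)
Upper bound — finding two terms. Write S_k = T[:,:,k] for the frontal slices: S₀ = [[9, 6], [-6, -4]], S₁ = [[-9, -6], [6, 4]], S₂ = [[-15, -6], [8, 4]].
If T = a₁ ⊗ b₁ ⊗ c₁ + a₂ ⊗ b₂ ⊗ c₂ then each S_k = c₁[k]·a₁b₁ᵀ + c₂[k]·a₂b₂ᵀ. S₀ and S₂ are linearly independent, so a₁b₁ᵀ and a₂b₂ᵀ must span the same plane of matrices: they are the rank-1 matrices of the form x·S₀ + y·S₂.
det(x·S₀ + y·S₂) is 12·xy − 12·y² = 12·(x − y)(y), vanishing at (x:y) = (1:1) and (1:0).
M₁ = S₀ + S₂ = [[-6, 0], [2, 0]] = (-2)·[3, -1][1, 0]ᵀ and M₂ = S₀ = [[9, 6], [-6, -4]] = [3, -2][3, 2]ᵀ, so take a₁ = [3, -1], b₁ = [1, 0], a₂ = [3, -2], b₂ = [3, 2].
Each slice is an integer combination of E₁ = a₁b₁ᵀ and E₂ = a₂b₂ᵀ: S₀ = E₂, S₁ = −E₂, S₂ = −2·E₁ − E₂; reading off coefficients, c₁ = [0, 0, -2] and c₂ = [1, -1, -1].
Hence T = [3, -1] ⊗ [1, 0] ⊗ [0, 0, -2] + [3, -2] ⊗ [3, 2] ⊗ [1, -1, -1], so rank(T) ≤ 2.
These bounds meet, so rank(T) = 2.
Check entry T[0,0,0] = 9: (3)·(1)·(0) + (3)·(3)·(1) = 9.

rank(T) = 2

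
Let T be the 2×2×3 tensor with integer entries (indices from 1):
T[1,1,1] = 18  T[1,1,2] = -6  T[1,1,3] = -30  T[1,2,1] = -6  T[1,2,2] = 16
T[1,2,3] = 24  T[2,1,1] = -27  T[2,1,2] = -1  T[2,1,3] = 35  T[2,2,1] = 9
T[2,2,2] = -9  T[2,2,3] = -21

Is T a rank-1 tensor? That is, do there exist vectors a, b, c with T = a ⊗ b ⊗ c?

No

The mode-2 unfolding of T (rows indexed by j, columns by (i,k) = (1,1), (1,2), (1,3), (2,1), (2,2), (2,3)) is [[18, -6, -30, -27, -1, 35], [-6, 16, 24, 9, -9, -21]].
There the 2×2 minor on rows j ∈ {1, 2}, columns (i,k) ∈ {(1,1), (1,2)} is det [[18, -6], [-6, 16]] = 252 ≠ 0, so this unfolding has rank ≥ 2; CP rank is at least every unfolding rank, so rank(T) ≥ 2.
In particular rank(T) ≥ 2 > 1, so T is not rank-1.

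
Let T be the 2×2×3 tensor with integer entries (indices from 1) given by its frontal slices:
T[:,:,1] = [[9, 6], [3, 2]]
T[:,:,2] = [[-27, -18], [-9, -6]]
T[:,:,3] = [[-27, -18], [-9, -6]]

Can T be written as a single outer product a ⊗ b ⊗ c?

Yes

If T = a ⊗ b ⊗ c then every fibre of T is a multiple of the corresponding factor, so read the factors off the fibres through the nonzero entry T[1,1,1] = 9.
The mode-1 fibre T[:,1,1] = [9, 3] gives a = [3, 1] (primitive direction); the mode-2 fibre T[1,:,1] = [9, 6] gives b = [3, 2]; then c[k] = T[1,1,k] / (a[1]·b[1]) = [9, -27, -27] / 9 = [1, -3, -3].
Expanding [3, 1] ⊗ [3, 2] ⊗ [1, -3, -3] reproduces all 12 entries of T, so T = [3, 1] ⊗ [3, 2] ⊗ [1, -3, -3] and rank(T) ≤ 1.
Equivalently every frontal slice T[:,:,k] is c[k] times the rank-1 matrix [3, 1] ⊗ [3, 2]. So T has rank 1 (it is nonzero).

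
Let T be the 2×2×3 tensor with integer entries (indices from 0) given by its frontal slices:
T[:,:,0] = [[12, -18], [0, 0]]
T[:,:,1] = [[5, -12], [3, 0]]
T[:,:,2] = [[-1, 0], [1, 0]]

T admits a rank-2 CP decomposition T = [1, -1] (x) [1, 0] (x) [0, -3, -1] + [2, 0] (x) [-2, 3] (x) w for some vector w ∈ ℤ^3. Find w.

Subtract the known terms from T to get the rank-1 residual R = [2, 0] (x) [-2, 3] (x) w, so R[i,j,k] = a[i]·b[j]·w[k]. Pick indices with nonzero a[0]·b[0] = (2)·(-2) = -4. Only the fibre through (0,0,·) is needed: R[0,0,:] = T[0,0,:] − Σₗ aₗ[0]bₗ[0]cₗ = [12, 5, -1] − (1)·(1)·[0, -3, -1] = [12, 8, 0]. Then w[k] = R[0,0,k] / -4 for each k, giving w = [12, 8, 0] / -4 = [-3, -2, 0].

w = [-3, -2, 0]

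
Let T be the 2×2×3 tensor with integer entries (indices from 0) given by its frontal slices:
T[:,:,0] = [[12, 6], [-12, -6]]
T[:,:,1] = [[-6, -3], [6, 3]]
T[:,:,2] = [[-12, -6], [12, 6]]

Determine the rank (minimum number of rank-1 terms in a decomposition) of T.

1

Lower bound: T ≠ 0 (e.g. T[0,0,0] = 12), so rank(T) ≥ 1.
Upper bound: the mode-1 fibre T[:,0,0] = [12, -12] gives a = (1, -1) (primitive direction); the mode-2 fibre T[0,:,0] = [12, 6] gives b = (2, 1); then c[k] = T[0,0,k] / (a[0]·b[0]) = [12, -6, -12] / 2 = (6, -3, -6).
Expanding (1, -1) ∘ (2, 1) ∘ (6, -3, -6) reproduces all 12 entries of T, so T = (1, -1) ∘ (2, 1) ∘ (6, -3, -6) and rank(T) ≤ 1.
These bounds meet, so rank(T) = 1.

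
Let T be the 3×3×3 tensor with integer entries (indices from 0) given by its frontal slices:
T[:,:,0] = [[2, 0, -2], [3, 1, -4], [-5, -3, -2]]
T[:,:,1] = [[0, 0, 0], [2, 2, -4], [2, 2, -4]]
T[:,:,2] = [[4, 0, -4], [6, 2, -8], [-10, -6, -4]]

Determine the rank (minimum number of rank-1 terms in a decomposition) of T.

3

Lower bound: the mode-2 unfolding of T (rows indexed by j, columns by (i,k) = (0,0), (0,1), (0,2), (1,0), (1,1), (1,2), (2,0), (2,1), (2,2)) is [[2, 0, 4, 3, 2, 6, -5, 2, -10], [0, 0, 0, 1, 2, 2, -3, 2, -6], [-2, 0, -4, -4, -4, -8, -2, -4, -4]].
There the 3×3 minor on rows j ∈ {0, 1, 2}, columns (i,k) ∈ {(0,0), (1,0), (2,0)} is det [[2, 3, -5], [0, 1, -3], [-2, -4, -2]] = -20 ≠ 0, so this unfolding has rank ≥ 3; CP rank is at least every unfolding rank, so rank(T) ≥ 3. (Flattening ranks never certify an upper bound on CP rank; for that we must actually write T with 3 rank-1 terms.)
Upper bound: T is a sum of 3 rank-1 terms, T = [0, 0, 1] ⊗ [2, 2, 1] ⊗ [-2, 0, -4] + [0, 1, 1] ⊗ [1, 1, -2] ⊗ [1, 2, 2] + [1, 1, -1] ⊗ [1, 0, -1] ⊗ [2, 0, 4] (one valid choice — decompositions are not unique — normalised so each a, b is primitive with positive first nonzero entry; check it by expanding all entries), so rank(T) ≤ 3.
These bounds meet, so rank(T) = 3.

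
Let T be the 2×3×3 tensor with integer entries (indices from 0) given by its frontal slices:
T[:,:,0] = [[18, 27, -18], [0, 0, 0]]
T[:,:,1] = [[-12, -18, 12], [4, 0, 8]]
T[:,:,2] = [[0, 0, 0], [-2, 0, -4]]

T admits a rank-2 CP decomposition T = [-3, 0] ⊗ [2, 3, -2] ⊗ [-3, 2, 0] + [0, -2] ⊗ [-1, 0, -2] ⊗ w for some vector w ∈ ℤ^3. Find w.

Subtract the known terms from T to get the rank-1 residual R = [0, -2] ⊗ [-1, 0, -2] ⊗ w, so R[i,j,k] = a[i]·b[j]·w[k]. Pick indices with nonzero a[1]·b[0] = (-2)·(-1) = 2. Only the fibre through (1,0,·) is needed: R[1,0,:] = T[1,0,:] − Σₗ aₗ[1]bₗ[0]cₗ = [0, 4, -2] − (0)·(2)·[-3, 2, 0] = [0, 4, -2]. Then w[k] = R[1,0,k] / 2 for each k, giving w = [0, 4, -2] / 2 = [0, 2, -1].

w = [0, 2, -1]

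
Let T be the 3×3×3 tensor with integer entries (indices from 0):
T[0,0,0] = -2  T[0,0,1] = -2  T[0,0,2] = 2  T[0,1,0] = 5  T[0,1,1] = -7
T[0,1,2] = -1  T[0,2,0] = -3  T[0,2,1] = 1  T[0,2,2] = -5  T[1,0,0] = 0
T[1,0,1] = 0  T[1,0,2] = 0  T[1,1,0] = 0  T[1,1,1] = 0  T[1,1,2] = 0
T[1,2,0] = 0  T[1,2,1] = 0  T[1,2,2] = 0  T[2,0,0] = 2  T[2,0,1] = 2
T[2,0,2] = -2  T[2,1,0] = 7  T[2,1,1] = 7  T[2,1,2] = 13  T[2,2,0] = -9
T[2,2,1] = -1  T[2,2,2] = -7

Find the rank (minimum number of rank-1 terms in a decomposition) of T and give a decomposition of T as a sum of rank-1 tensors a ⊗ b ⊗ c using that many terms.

rank(T) = 3

Lower bound: in the mode-2 unfolding of T (rows indexed by j, columns by (i,k)) the 3×3 minor on rows j ∈ {0, 1, 2}, columns (i,k) ∈ {(0,0), (0,1), (0,2)} is det [[-2, -2, 2], [5, -7, -1], [-3, 1, -5]] = -160 ≠ 0, so that unfolding has rank ≥ 3 and hence rank(T) ≥ 3 (CP rank is at least every unfolding rank, though it can be larger).
Upper bound: T is a sum of 3 rank-1 terms, T = [1, 0, -1] ⊗ [0, 1, 0] ⊗ [0, -8, -4] + [1, 0, -1] ⊗ [2, -1, -1] ⊗ [-1, -1, 1] + [1, 0, 2] ⊗ [0, 1, -1] ⊗ [4, 0, 4] (one valid choice — decompositions are not unique — normalised so each a, b is primitive with positive first nonzero entry; check it by expanding all entries), so rank(T) ≤ 3.
These bounds meet, so rank(T) = 3.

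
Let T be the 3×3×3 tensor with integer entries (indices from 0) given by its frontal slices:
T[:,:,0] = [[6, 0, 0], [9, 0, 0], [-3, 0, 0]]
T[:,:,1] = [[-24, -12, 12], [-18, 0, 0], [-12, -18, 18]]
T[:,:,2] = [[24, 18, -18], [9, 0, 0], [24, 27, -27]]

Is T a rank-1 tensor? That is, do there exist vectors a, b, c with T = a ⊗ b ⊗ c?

The mode-2 unfolding of T (rows indexed by j, columns by (i,k) = (0,0), (0,1), (0,2), (1,0), (1,1), (1,2), (2,0), (2,1), (2,2)) is [[6, -24, 24, 9, -18, 9, -3, -12, 24], [0, -12, 18, 0, 0, 0, 0, -18, 27], [0, 12, -18, 0, 0, 0, 0, 18, -27]].
There the 2×2 minor on rows j ∈ {0, 1}, columns (i,k) ∈ {(0,0), (0,1)} is det [[6, -24], [0, -12]] = -72 ≠ 0, so this unfolding has rank ≥ 2; CP rank is at least every unfolding rank, so rank(T) ≥ 2.
In particular rank(T) ≥ 2 > 1, so T is not rank-1.

No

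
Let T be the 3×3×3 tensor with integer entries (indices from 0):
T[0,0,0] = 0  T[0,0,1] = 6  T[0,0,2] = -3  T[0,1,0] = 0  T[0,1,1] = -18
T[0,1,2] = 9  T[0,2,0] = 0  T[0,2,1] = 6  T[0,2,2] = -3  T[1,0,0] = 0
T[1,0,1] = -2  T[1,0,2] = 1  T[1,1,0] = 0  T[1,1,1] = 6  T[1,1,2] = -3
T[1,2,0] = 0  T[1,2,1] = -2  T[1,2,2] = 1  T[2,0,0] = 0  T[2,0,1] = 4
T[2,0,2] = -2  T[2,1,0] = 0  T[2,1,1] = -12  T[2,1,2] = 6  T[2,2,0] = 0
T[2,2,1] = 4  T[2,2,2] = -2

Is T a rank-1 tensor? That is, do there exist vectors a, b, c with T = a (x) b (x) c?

Yes

The mode-1 fibre T[:,0,1] = [6, -2, 4] gives a = [3, -1, 2] (primitive direction); the mode-2 fibre T[0,:,1] = [6, -18, 6] gives b = [1, -3, 1]; then c[k] = T[0,0,k] / (a[0]·b[0]) = [0, 6, -3] / 3 = [0, 2, -1].
Expanding [3, -1, 2] (x) [1, -3, 1] (x) [0, 2, -1] reproduces all 27 entries of T, so T = [3, -1, 2] (x) [1, -3, 1] (x) [0, 2, -1] and rank(T) ≤ 1.
Equivalently every frontal slice T[:,:,k] is c[k] times the rank-1 matrix [3, -1, 2] (x) [1, -3, 1]. So T has rank 1 (it is nonzero).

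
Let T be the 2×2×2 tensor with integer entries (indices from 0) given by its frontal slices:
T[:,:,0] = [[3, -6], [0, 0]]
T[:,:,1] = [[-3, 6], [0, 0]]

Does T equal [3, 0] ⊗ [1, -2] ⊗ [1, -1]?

Yes

Reconstruct entrywise from the claimed factors. For example, T[1,1,1] = 0 and Σₗ aₗ[1]bₗ[1]cₗ[1] = (0)·(-2)·(-1) = 0; checking all 8 entries, every one matches. The claim holds.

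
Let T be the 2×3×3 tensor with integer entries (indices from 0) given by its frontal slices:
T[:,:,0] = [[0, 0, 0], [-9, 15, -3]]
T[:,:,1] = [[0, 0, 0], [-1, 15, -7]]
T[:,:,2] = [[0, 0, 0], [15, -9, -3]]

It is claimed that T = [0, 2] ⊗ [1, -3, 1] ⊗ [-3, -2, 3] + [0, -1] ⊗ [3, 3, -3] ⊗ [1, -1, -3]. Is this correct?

Yes

Reconstruct entrywise from the claimed factors. For example, T[0,0,0] = 0 and Σₗ aₗ[0]bₗ[0]cₗ[0] = (0)·(1)·(-3) + (0)·(3)·(1) = 0; checking all 18 entries, every one matches. The claim holds.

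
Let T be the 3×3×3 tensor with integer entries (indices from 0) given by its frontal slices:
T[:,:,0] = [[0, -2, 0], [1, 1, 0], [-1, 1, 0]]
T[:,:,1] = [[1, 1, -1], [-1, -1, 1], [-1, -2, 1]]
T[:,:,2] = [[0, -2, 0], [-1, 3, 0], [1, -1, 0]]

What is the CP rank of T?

Lower bound: the mode-3 unfolding of T (rows indexed by k, columns by (i,j) = (0,0), (0,1), (0,2), (1,0), (1,1), (1,2), (2,0), (2,1), (2,2)) is [[0, -2, 0, 1, 1, 0, -1, 1, 0], [1, 1, -1, -1, -1, 1, -1, -2, 1], [0, -2, 0, -1, 3, 0, 1, -1, 0]].
There the 3×3 minor on rows k ∈ {0, 1, 2}, columns (i,j) ∈ {(0,0), (0,1), (1,0)} is det [[0, -2, 1], [1, 1, -1], [0, -2, -1]] = -4 ≠ 0, so this unfolding has rank ≥ 3; CP rank is at least every unfolding rank, so rank(T) ≥ 3. (Unfolding ranks only ever bound the CP rank from below — rank(T) can be strictly larger than all of them — so the matching upper bound has to come from an explicit 3-term decomposition.)
Upper bound: T is a sum of 3 rank-1 terms, T = [0, 1, -1] ⊗ [1, -1, 0] ⊗ [1, 0, -1] + [1, -1, -1] ⊗ [1, 2, -1] ⊗ [0, 1, 0] + [1, -1, 0] ⊗ [0, 1, 0] ⊗ [-2, -1, -2] (written with every a and b primitive with positive leading entry and the scale carried by c; CP decompositions are not unique, and this one is verified by expanding entrywise), so rank(T) ≤ 3.
These bounds meet, so rank(T) = 3.
Check entry T[1,0,1] = -1: (1)·(1)·(0) + (-1)·(1)·(1) + (-1)·(0)·(-1) = -1.

3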